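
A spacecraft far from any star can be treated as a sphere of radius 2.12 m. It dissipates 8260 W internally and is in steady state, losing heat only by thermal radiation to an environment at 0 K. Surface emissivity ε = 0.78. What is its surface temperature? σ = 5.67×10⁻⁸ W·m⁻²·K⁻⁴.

Steady state: internal power = radiated power, P = εσA T⁴.
Radiating area A = 4πr² = 56.48 m².
T⁴ = P/(εσA) = 8260/(0.78·5.67×10⁻⁸·56.48) = 3.307×10⁹ K⁴.
T = (3.307×10⁹)^(1/4).

T ≈ 240 K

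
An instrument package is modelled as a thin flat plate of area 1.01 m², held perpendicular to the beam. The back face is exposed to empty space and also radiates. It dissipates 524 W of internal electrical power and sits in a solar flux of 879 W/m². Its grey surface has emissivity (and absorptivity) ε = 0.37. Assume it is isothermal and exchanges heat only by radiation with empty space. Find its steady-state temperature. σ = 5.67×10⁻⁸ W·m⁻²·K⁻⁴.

At steady state, absorbed solar power + internal power = radiated power.
Absorbed: α·S·A_cross = 0.37·879·1.010 = 328.5 W (cross-section A).
Total input = 328.5 + 524 = 852.5 W.
Radiated: εσ·A_surf·T⁴ with A_surf = 2A = 2.020 m².
T⁴ = 852.5/(0.37·5.67×10⁻⁸·2.020) = 2.012×10¹⁰ K⁴.

T ≈ 377 K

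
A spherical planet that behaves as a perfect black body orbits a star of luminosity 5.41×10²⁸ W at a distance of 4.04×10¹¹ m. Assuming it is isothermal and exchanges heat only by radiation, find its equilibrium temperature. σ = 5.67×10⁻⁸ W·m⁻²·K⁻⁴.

T ≈ 584 K

First find the stellar flux at distance d: S = L/(4πd²) = 5.41×10²⁸/(4π·(4.04×10¹¹)²) = 26380 W/m².
For an isothermal sphere, absorbed (1−a)S·πr² = emitted σ·4πr²·T⁴, so T⁴ = (1−a)S/(4σ).
T⁴ = 1.00·26380/(4·5.67×10⁻⁸) = 1.163×10¹¹ K⁴.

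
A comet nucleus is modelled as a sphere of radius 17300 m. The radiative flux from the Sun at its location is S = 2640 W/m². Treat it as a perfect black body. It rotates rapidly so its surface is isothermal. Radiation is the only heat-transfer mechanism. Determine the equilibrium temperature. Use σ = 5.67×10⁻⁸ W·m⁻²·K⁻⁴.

At equilibrium, absorbed power = emitted power.
Absorbing cross-section = πr² = 9.402×10⁸ m²; emitting surface = 4πr² = 3.761×10⁹ m² (ratio 4).
S·A_cross = εσ·A_surf·T⁴  ⇒  T⁴ = S/(4σ).
T⁴ = 1.00·2640/(4·5.67×10⁻⁸) = 1.164×10¹⁰ K⁴.
T = (1.164×10¹⁰)^(1/4).

T ≈ 328 K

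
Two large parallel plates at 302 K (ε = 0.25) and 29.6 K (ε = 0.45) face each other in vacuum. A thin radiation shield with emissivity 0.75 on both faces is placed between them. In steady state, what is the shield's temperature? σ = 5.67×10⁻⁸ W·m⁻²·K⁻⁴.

T_s ≈ 236 K

In steady state the net flux on the hot side equals that on the cold side.
σ(T₁⁴−T_s⁴)/D₁ = σ(T_s⁴−T₂⁴)/D₂, with D₁ = 1/ε₁+1/ε_s−1 = 4.333, D₂ = 1/ε_s+1/ε₂−1 = 2.556.
Solve for T_s⁴: T_s⁴ = (D₂·T₁⁴ + D₁·T₂⁴)/(D₁+D₂) = 3.086×10⁹ K⁴.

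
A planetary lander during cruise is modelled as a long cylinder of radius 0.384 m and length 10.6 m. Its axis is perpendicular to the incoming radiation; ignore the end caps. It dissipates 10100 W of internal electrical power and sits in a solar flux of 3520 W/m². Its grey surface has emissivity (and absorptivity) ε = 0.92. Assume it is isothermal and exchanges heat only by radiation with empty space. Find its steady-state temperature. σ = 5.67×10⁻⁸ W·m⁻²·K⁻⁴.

T ≈ 407 K

At steady state, absorbed solar power + internal power = radiated power.
Absorbed: α·S·A_cross = 0.92·3520·8.141 = 26360 W (cross-section 2rL).
Total input = 26360 + 10100 = 36460 W.
Radiated: εσ·A_surf·T⁴ with A_surf = 2πrL = 25.58 m².
T⁴ = 36460/(0.92·5.67×10⁻⁸·25.58) = 2.733×10¹⁰ K⁴.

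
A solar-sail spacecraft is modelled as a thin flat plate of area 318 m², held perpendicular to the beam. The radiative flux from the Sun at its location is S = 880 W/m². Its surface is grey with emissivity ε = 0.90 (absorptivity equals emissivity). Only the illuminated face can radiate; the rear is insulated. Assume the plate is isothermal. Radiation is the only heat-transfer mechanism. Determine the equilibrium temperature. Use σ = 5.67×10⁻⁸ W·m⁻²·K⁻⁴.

T ≈ 353 K

At equilibrium, absorbed power = emitted power.
Absorbing cross-section = A = 318.0 m²; emitting surface = A = 318.0 m² (ratio 1).
εS·A_cross = εσ·A_surf·T⁴  ⇒  T⁴ = S/(1σ)   (ε cancels).
T⁴ = 880/(1·5.67×10⁻⁸) = 1.552×10¹⁰ K⁴.
T = (1.552×10¹⁰)^(1/4).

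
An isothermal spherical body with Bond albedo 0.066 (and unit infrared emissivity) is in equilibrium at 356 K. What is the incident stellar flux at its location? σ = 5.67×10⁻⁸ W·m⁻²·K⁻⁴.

S ≈ 3900 W/m²

(1−a)S·πr² = σ·4πr²·T⁴ ⇒ S = 4σT⁴/(1−a).
S = 4·5.67×10⁻⁸·1.606×10¹⁰/0.934.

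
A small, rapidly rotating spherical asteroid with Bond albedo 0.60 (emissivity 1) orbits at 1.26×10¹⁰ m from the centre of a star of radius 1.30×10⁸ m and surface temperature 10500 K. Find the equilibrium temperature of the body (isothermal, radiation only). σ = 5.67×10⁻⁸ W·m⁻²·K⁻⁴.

T ≈ 600 K

The star's surface emits σT_*⁴; at distance d the flux is S = σT_*⁴(R_*/d)².
S = 5.67×10⁻⁸·(10500)⁴·(1.30×10⁸/1.26×10¹⁰)² = 73360 W/m².
For an isothermal sphere T⁴ = (1−a)S/(4σ) = 1.294×10¹¹ K⁴.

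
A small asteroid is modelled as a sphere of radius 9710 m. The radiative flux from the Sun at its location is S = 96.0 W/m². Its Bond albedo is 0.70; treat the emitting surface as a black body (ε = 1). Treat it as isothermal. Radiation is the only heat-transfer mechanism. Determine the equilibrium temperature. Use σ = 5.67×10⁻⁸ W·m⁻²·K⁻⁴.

At equilibrium, absorbed power = emitted power.
Absorbing cross-section = πr² = 2.962×10⁸ m²; emitting surface = 4πr² = 1.185×10⁹ m² (ratio 4).
(1−a)S·A_cross = εσ·A_surf·T⁴  ⇒  T⁴ = (1−a)S/(4σ).
T⁴ = 0.300·96.0/(4·5.67×10⁻⁸) = 1.270×10⁸ K⁴.
T = (1.270×10⁸)^(1/4).

T ≈ 106 K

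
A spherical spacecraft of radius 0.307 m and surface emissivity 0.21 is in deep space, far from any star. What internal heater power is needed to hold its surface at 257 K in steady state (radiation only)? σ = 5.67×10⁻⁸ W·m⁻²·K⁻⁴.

P ≈ 61.5 W

P = εσ·4πr²·T⁴.
4πr² = 1.184 m²; T⁴ = 4.362×10⁹ K⁴.
P = 0.21·5.67×10⁻⁸·1.184·4.362×10⁹.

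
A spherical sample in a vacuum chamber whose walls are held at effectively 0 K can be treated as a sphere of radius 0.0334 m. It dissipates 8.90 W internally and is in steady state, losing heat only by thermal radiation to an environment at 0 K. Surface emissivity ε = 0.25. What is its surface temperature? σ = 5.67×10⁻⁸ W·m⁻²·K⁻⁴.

T ≈ 460 K

Steady state: internal power = radiated power, P = εσA T⁴.
Radiating area A = 4πr² = 0.01402 m².
T⁴ = P/(εσA) = 8.90/(0.25·5.67×10⁻⁸·0.01402) = 4.479×10¹⁰ K⁴.
T = (4.479×10¹⁰)^(1/4).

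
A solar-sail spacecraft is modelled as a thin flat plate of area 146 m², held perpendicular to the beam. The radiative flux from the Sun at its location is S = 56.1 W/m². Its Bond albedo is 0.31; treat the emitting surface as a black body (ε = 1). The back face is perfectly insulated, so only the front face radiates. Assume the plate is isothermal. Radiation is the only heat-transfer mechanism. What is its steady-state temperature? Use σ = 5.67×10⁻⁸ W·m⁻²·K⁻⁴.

T ≈ 162 K

At equilibrium, absorbed power = emitted power.
Absorbing cross-section = A = 146.0 m²; emitting surface = A = 146.0 m² (ratio 1).
(1−a)S·A_cross = εσ·A_surf·T⁴  ⇒  T⁴ = (1−a)S/(1σ).
T⁴ = 0.690·56.1/(1·5.67×10⁻⁸) = 6.827×10⁸ K⁴.
T = (6.827×10⁸)^(1/4).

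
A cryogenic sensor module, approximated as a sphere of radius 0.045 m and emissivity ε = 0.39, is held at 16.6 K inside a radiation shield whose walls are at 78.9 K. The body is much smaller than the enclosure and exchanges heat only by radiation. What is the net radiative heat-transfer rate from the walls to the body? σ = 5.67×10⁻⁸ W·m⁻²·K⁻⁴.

P_net ≈ 0.0218 W

For a small grey body in a large enclosure: P_net = εσA(T_body⁴ − T_wall⁴).
A = 4πr² = 0.02545 m²; T_body⁴ − T_wall⁴ = 75930 − 3.875×10⁷ = -3.868×10⁷ K⁴.
|P_net| = 0.39·5.67×10⁻⁸·0.02545·3.868×10⁷.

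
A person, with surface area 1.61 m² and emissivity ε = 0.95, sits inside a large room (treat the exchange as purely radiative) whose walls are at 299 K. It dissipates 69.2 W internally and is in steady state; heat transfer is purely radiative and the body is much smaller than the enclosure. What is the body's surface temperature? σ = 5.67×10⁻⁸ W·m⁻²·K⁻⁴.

For a small grey body in a large enclosure, net radiated power = εσA(T⁴ − T_w⁴).
Steady state: P = εσA(T⁴ − T_w⁴) with A = 1.61 m².
T⁴ = P/(εσA) + T_w⁴ = 69.2/(0.95·5.67×10⁻⁸·1.610) + (299)⁴
    = 7.979×10⁸ + 7.993×10⁹ = 8.790×10⁹ K⁴.

T ≈ 306 K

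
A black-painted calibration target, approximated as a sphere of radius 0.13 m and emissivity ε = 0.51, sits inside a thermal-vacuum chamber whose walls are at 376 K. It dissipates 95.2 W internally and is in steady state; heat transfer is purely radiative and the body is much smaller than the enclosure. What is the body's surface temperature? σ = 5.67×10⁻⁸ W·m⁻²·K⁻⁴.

T ≈ 434 K

For a small grey body in a large enclosure, net radiated power = εσA(T⁴ − T_w⁴).
Steady state: P = εσA(T⁴ − T_w⁴) with A = 4πr² = 0.2124 m².
T⁴ = P/(εσA) + T_w⁴ = 95.2/(0.51·5.67×10⁻⁸·0.2124) + (376)⁴
    = 1.550×10¹⁰ + 1.999×10¹⁰ = 3.549×10¹⁰ K⁴.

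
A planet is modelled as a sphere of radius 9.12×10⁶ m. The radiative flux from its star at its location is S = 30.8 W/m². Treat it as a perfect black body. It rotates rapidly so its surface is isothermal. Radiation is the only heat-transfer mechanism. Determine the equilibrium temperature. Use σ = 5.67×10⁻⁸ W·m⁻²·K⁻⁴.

At equilibrium, absorbed power = emitted power.
Absorbing cross-section = πr² = 2.613×10¹⁴ m²; emitting surface = 4πr² = 1.045×10¹⁵ m² (ratio 4).
S·A_cross = εσ·A_surf·T⁴  ⇒  T⁴ = S/(4σ).
T⁴ = 1.00·30.8/(4·5.67×10⁻⁸) = 1.358×10⁸ K⁴.
T = (1.358×10⁸)^(1/4).

T ≈ 108 K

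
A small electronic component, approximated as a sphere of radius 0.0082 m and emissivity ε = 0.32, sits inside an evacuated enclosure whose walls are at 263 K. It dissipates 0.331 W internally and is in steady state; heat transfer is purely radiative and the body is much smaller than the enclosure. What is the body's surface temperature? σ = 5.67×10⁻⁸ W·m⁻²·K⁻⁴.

T ≈ 403 K

For a small grey body in a large enclosure, net radiated power = εσA(T⁴ − T_w⁴).
Steady state: P = εσA(T⁴ − T_w⁴) with A = 4πr² = 8.450×10⁻⁴ m².
T⁴ = P/(εσA) + T_w⁴ = 0.331/(0.32·5.67×10⁻⁸·8.450×10⁻⁴) + (263)⁴
    = 2.159×10¹⁰ + 4.784×10⁹ = 2.637×10¹⁰ K⁴.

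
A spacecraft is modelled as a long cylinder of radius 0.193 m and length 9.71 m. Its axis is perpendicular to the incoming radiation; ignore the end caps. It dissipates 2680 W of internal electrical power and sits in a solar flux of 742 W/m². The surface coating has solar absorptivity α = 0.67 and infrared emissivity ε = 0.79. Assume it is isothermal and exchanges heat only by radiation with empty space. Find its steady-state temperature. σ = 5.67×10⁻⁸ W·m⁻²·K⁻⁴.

T ≈ 305 K

At steady state, absorbed solar power + internal power = radiated power.
Absorbed: α·S·A_cross = 0.67·742·3.748 = 1863 W (cross-section 2rL).
Total input = 1863 + 2680 = 4543 W.
Radiated: εσ·A_surf·T⁴ with A_surf = 2πrL = 11.77 m².
T⁴ = 4543/(0.79·5.67×10⁻⁸·11.77) = 8.614×10⁹ K⁴.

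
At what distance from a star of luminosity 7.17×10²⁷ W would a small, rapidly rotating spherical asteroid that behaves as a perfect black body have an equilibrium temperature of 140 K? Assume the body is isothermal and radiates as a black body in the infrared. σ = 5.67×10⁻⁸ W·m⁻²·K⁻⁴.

d ≈ 2.56×10¹² m

For an isothermal black-emitting sphere, (1−a)S·πr² = σ·4πr²·T⁴ ⇒ S = 4σT⁴/(1−a).
S = 4·5.67×10⁻⁸·(140)⁴/1.00 = 87.13 W/m².
Flux falls as S = L/(4πd²), so d = √(L/(4πS)) = √(7.17×10²⁷/(4π·87.13)).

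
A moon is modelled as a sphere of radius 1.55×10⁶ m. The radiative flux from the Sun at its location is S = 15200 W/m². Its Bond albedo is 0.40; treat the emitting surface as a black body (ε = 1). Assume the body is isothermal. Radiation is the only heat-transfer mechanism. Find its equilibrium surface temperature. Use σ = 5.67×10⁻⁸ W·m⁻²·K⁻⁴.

At equilibrium, absorbed power = emitted power.
Absorbing cross-section = πr² = 7.548×10¹² m²; emitting surface = 4πr² = 3.019×10¹³ m² (ratio 4).
(1−a)S·A_cross = εσ·A_surf·T⁴  ⇒  T⁴ = (1−a)S/(4σ).
T⁴ = 0.600·15200/(4·5.67×10⁻⁸) = 4.021×10¹⁰ K⁴.
T = (4.021×10¹⁰)^(1/4).

T ≈ 448 K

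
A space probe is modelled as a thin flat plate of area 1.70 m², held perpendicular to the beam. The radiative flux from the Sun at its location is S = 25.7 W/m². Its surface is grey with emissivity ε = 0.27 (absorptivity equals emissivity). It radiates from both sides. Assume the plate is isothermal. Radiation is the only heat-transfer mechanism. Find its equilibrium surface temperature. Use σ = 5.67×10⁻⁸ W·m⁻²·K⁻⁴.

T ≈ 123 K

At equilibrium, absorbed power = emitted power.
Absorbing cross-section = A = 1.700 m²; emitting surface = 2A = 3.400 m² (ratio 2).
εS·A_cross = εσ·A_surf·T⁴  ⇒  T⁴ = S/(2σ)   (ε cancels).
T⁴ = 25.7/(2·5.67×10⁻⁸) = 2.266×10⁸ K⁴.
T = (2.266×10⁸)^(1/4).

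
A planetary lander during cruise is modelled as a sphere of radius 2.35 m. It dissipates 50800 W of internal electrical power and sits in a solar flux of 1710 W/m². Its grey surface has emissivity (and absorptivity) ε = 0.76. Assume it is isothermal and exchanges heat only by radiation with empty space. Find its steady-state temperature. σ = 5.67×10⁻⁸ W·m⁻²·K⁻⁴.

At steady state, absorbed solar power + internal power = radiated power.
Absorbed: α·S·A_cross = 0.76·1710·17.35 = 22550 W (cross-section πr²).
Total input = 22550 + 50800 = 73350 W.
Radiated: εσ·A_surf·T⁴ with A_surf = 4πr² = 69.40 m².
T⁴ = 73350/(0.76·5.67×10⁻⁸·69.40) = 2.453×10¹⁰ K⁴.

T ≈ 396 K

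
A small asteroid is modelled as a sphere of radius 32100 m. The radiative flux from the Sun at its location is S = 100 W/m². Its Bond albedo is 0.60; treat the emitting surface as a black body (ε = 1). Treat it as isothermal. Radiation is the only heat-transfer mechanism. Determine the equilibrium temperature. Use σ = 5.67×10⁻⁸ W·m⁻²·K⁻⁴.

T ≈ 115 K

At equilibrium, absorbed power = emitted power.
Absorbing cross-section = πr² = 3.237×10⁹ m²; emitting surface = 4πr² = 1.295×10¹⁰ m² (ratio 4).
(1−a)S·A_cross = εσ·A_surf·T⁴  ⇒  T⁴ = (1−a)S/(4σ).
T⁴ = 0.400·100/(4·5.67×10⁻⁸) = 1.764×10⁸ K⁴.
T = (1.764×10⁸)^(1/4).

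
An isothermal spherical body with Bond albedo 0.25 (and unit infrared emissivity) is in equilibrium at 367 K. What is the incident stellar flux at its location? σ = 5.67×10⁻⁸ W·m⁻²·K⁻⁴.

(1−a)S·πr² = σ·4πr²·T⁴ ⇒ S = 4σT⁴/(1−a).
S = 4·5.67×10⁻⁸·1.814×10¹⁰/0.750.

S ≈ 5490 W/m²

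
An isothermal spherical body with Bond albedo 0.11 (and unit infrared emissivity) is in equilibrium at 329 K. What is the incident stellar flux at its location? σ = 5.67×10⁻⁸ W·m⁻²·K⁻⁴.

(1−a)S·πr² = σ·4πr²·T⁴ ⇒ S = 4σT⁴/(1−a).
S = 4·5.67×10⁻⁸·1.172×10¹⁰/0.890.

S ≈ 2990 W/m²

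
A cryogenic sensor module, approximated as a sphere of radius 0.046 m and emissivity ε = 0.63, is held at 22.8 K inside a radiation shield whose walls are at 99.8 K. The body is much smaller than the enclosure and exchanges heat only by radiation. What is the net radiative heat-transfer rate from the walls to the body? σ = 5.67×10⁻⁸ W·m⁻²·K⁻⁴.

P_net ≈ 0.0940 W

For a small grey body in a large enclosure: P_net = εσA(T_body⁴ − T_wall⁴).
A = 4πr² = 0.02659 m²; T_body⁴ − T_wall⁴ = 2.702×10⁵ − 9.920×10⁷ = -9.893×10⁷ K⁴.
|P_net| = 0.63·5.67×10⁻⁸·0.02659·9.893×10⁷.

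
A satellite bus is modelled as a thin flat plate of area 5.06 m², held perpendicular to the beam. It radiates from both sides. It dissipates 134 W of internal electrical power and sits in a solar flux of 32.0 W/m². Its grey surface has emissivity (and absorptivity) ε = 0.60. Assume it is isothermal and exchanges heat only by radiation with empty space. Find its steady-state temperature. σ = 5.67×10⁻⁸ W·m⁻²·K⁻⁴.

T ≈ 161 K

At steady state, absorbed solar power + internal power = radiated power.
Absorbed: α·S·A_cross = 0.60·32.0·5.060 = 97.15 W (cross-section A).
Total input = 97.15 + 134 = 231.2 W.
Radiated: εσ·A_surf·T⁴ with A_surf = 2A = 10.12 m².
T⁴ = 231.2/(0.60·5.67×10⁻⁸·10.12) = 6.714×10⁸ K⁴.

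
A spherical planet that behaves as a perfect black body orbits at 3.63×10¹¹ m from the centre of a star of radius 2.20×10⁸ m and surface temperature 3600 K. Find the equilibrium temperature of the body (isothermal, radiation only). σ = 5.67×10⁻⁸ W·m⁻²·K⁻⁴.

T ≈ 62.7 K

The star's surface emits σT_*⁴; at distance d the flux is S = σT_*⁴(R_*/d)².
S = 5.67×10⁻⁸·(3600)⁴·(2.20×10⁸/3.63×10¹¹)² = 3.498 W/m².
For an isothermal sphere T⁴ = (1−a)S/(4σ) = 1.542×10⁷ K⁴.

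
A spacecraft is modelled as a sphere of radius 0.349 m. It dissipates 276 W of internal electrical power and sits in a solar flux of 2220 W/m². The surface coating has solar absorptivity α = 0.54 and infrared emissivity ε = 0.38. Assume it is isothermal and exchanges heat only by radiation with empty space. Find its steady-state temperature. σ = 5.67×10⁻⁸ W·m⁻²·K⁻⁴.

At steady state, absorbed solar power + internal power = radiated power.
Absorbed: α·S·A_cross = 0.54·2220·0.3826 = 458.7 W (cross-section πr²).
Total input = 458.7 + 276 = 734.7 W.
Radiated: εσ·A_surf·T⁴ with A_surf = 4πr² = 1.531 m².
T⁴ = 734.7/(0.38·5.67×10⁻⁸·1.531) = 2.228×10¹⁰ K⁴.

T ≈ 386 K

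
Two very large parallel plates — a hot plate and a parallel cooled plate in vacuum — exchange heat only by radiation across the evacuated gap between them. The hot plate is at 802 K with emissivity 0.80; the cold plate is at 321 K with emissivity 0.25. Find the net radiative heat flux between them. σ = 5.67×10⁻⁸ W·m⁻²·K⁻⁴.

q ≈ 5380 W/m²

For two infinite grey parallel plates, q = σ(T₁⁴ − T₂⁴)/(1/ε₁ + 1/ε₂ − 1).
T₁⁴ − T₂⁴ = 4.137×10¹¹ − 1.062×10¹⁰ = 4.031×10¹¹ K⁴.
1/ε₁ + 1/ε₂ − 1 = 1.250 + 4.000 − 1 = 4.250.
q = 5.67×10⁻⁸ × 4.031×10¹¹ / 4.250.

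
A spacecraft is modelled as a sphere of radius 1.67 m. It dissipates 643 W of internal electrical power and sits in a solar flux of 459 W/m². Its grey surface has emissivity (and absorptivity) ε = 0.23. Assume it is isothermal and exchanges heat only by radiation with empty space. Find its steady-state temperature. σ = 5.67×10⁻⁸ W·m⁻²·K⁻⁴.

T ≈ 242 K

At steady state, absorbed solar power + internal power = radiated power.
Absorbed: α·S·A_cross = 0.23·459·8.762 = 925.0 W (cross-section πr²).
Total input = 925.0 + 643 = 1568 W.
Radiated: εσ·A_surf·T⁴ with A_surf = 4πr² = 35.05 m².
T⁴ = 1568/(0.23·5.67×10⁻⁸·35.05) = 3.431×10⁹ K⁴.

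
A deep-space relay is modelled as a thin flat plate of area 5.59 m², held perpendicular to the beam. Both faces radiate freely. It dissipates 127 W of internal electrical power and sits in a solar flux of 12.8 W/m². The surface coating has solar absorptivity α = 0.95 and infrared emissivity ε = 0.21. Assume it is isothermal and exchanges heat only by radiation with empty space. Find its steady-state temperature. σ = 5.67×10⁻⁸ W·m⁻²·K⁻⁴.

T ≈ 196 K

At steady state, absorbed solar power + internal power = radiated power.
Absorbed: α·S·A_cross = 0.95·12.8·5.590 = 67.97 W (cross-section A).
Total input = 67.97 + 127 = 195.0 W.
Radiated: εσ·A_surf·T⁴ with A_surf = 2A = 11.18 m².
T⁴ = 195.0/(0.21·5.67×10⁻⁸·11.18) = 1.465×10⁹ K⁴.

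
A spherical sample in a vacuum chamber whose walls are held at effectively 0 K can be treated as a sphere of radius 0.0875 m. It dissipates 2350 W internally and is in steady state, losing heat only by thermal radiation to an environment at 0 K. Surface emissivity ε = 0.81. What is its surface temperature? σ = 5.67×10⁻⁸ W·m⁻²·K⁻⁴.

Steady state: internal power = radiated power, P = εσA T⁴.
Radiating area A = 4πr² = 0.09621 m².
T⁴ = P/(εσA) = 2350/(0.81·5.67×10⁻⁸·0.09621) = 5.318×10¹¹ K⁴.
T = (5.318×10¹¹)^(1/4).

T ≈ 854 K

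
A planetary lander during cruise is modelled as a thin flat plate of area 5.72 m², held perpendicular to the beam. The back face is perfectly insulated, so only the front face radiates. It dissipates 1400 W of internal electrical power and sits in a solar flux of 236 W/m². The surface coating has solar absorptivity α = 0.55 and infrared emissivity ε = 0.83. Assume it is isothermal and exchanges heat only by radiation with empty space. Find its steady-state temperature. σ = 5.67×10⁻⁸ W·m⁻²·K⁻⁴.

At steady state, absorbed solar power + internal power = radiated power.
Absorbed: α·S·A_cross = 0.55·236·5.720 = 742.5 W (cross-section A).
Total input = 742.5 + 1400 = 2142 W.
Radiated: εσ·A_surf·T⁴ with A_surf = A = 5.720 m².
T⁴ = 2142/(0.83·5.67×10⁻⁸·5.720) = 7.959×10⁹ K⁴.

T ≈ 299 K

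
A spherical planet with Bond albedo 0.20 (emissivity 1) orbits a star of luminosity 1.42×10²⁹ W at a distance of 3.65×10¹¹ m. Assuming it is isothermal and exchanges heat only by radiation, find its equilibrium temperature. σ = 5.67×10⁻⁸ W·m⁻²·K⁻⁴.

First find the stellar flux at distance d: S = L/(4πd²) = 1.42×10²⁹/(4π·(3.65×10¹¹)²) = 84820 W/m².
For an isothermal sphere, absorbed (1−a)S·πr² = emitted σ·4πr²·T⁴, so T⁴ = (1−a)S/(4σ).
T⁴ = 0.800·84820/(4·5.67×10⁻⁸) = 2.992×10¹¹ K⁴.

T ≈ 740 K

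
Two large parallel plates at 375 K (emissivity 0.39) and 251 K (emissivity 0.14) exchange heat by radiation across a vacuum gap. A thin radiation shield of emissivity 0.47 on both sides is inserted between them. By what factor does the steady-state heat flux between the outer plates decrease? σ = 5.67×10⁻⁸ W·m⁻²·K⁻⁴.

Without shield: q₀ = σΔ(T⁴)/(1/ε₁+1/ε₂−1) with denominator 8.707.
With shield the two gaps are in series; the resistances add: (1/ε₁+1/ε_s−1)+(1/ε_s+1/ε₂−1) = 3.692+8.271 = 11.96.
Heat-flux ratio q₀/q = 11.96/8.707.

factor ≈ 1.37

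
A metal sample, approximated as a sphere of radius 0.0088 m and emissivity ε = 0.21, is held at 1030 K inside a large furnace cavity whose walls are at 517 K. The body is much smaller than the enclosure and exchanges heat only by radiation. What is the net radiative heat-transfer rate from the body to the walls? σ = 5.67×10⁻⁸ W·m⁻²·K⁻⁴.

For a small grey body in a large enclosure: P_net = εσA(T_body⁴ − T_wall⁴).
A = 4πr² = 9.731×10⁻⁴ m²; T_body⁴ − T_wall⁴ = 1.126×10¹² − 7.144×10¹⁰ = 1.054×10¹² K⁴.
|P_net| = 0.21·5.67×10⁻⁸·9.731×10⁻⁴·1.054×10¹².

P_net ≈ 12.2 W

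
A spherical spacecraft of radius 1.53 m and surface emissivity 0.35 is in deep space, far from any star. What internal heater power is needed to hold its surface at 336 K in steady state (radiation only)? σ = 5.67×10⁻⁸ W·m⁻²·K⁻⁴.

P ≈ 7440 W

P = εσ·4πr²·T⁴.
4πr² = 29.42 m²; T⁴ = 1.275×10¹⁰ K⁴.
P = 0.35·5.67×10⁻⁸·29.42·1.275×10¹⁰.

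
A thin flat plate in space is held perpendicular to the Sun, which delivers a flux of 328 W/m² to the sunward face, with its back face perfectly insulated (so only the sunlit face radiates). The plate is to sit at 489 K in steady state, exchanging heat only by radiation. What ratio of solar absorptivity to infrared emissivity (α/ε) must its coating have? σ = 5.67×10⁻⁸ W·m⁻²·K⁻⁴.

α/ε ≈ 9.88

Balance: αS·A = εσ·1A·T⁴ ⇒ α/ε = σT⁴/S.
α/ε = 5.67×10⁻⁸·(489)⁴/328 = 5.67×10⁻⁸·5.718×10¹⁰/328.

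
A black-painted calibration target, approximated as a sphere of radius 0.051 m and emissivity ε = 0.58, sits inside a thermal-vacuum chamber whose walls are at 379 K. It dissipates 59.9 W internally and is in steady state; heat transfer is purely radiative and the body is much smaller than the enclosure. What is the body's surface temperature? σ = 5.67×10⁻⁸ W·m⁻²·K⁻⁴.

T ≈ 526 K

For a small grey body in a large enclosure, net radiated power = εσA(T⁴ − T_w⁴).
Steady state: P = εσA(T⁴ − T_w⁴) with A = 4πr² = 0.03269 m².
T⁴ = P/(εσA) + T_w⁴ = 59.9/(0.58·5.67×10⁻⁸·0.03269) + (379)⁴
    = 5.573×10¹⁰ + 2.063×10¹⁰ = 7.636×10¹⁰ K⁴.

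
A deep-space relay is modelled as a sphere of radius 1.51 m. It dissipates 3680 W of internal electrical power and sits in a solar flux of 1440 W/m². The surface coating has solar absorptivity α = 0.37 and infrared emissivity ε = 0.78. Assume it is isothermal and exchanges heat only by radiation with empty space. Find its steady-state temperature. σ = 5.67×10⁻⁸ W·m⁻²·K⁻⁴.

T ≈ 277 K

At steady state, absorbed solar power + internal power = radiated power.
Absorbed: α·S·A_cross = 0.37·1440·7.163 = 3817 W (cross-section πr²).
Total input = 3817 + 3680 = 7497 W.
Radiated: εσ·A_surf·T⁴ with A_surf = 4πr² = 28.65 m².
T⁴ = 7497/(0.78·5.67×10⁻⁸·28.65) = 5.916×10⁹ K⁴.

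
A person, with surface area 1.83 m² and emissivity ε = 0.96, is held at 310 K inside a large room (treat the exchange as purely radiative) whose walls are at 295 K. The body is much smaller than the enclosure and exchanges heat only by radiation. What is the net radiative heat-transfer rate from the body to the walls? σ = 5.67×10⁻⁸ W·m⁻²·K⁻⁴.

For a small grey body in a large enclosure: P_net = εσA(T_body⁴ − T_wall⁴).
A = 1.83 m²; T_body⁴ − T_wall⁴ = 9.235×10⁹ − 7.573×10⁹ = 1.662×10⁹ K⁴.
|P_net| = 0.96·5.67×10⁻⁸·1.830·1.662×10⁹.

P_net ≈ 166 W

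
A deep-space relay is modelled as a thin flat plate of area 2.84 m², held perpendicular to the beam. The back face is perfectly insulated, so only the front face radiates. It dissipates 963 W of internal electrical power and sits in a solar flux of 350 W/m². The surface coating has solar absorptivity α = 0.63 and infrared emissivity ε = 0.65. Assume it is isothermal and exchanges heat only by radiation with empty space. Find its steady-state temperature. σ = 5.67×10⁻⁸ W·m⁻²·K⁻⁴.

T ≈ 351 K

At steady state, absorbed solar power + internal power = radiated power.
Absorbed: α·S·A_cross = 0.63·350·2.840 = 626.2 W (cross-section A).
Total input = 626.2 + 963 = 1589 W.
Radiated: εσ·A_surf·T⁴ with A_surf = A = 2.840 m².
T⁴ = 1589/(0.65·5.67×10⁻⁸·2.840) = 1.518×10¹⁰ K⁴.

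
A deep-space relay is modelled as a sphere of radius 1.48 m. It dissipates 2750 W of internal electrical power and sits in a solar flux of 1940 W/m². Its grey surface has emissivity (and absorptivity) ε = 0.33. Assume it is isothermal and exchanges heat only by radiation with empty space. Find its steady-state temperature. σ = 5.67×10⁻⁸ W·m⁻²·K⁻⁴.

T ≈ 343 K

At steady state, absorbed solar power + internal power = radiated power.
Absorbed: α·S·A_cross = 0.33·1940·6.881 = 4405 W (cross-section πr²).
Total input = 4405 + 2750 = 7155 W.
Radiated: εσ·A_surf·T⁴ with A_surf = 4πr² = 27.53 m².
T⁴ = 7155/(0.33·5.67×10⁻⁸·27.53) = 1.389×10¹⁰ K⁴.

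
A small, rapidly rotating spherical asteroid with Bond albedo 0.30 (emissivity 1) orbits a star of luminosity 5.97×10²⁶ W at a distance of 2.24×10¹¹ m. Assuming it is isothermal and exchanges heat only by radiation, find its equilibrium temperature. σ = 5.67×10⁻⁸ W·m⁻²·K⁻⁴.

T ≈ 233 K

First find the stellar flux at distance d: S = L/(4πd²) = 5.97×10²⁶/(4π·(2.24×10¹¹)²) = 946.8 W/m².
For an isothermal sphere, absorbed (1−a)S·πr² = emitted σ·4πr²·T⁴, so T⁴ = (1−a)S/(4σ).
T⁴ = 0.700·946.8/(4·5.67×10⁻⁸) = 2.922×10⁹ K⁴.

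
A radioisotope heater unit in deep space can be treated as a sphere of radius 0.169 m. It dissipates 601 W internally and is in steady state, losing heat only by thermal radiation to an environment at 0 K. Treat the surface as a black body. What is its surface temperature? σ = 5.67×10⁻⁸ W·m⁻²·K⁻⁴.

T ≈ 415 K

Steady state: internal power = radiated power, P = εσA T⁴.
Radiating area A = 4πr² = 0.3589 m².
T⁴ = P/(εσA) = 601/(1.0·5.67×10⁻⁸·0.3589) = 2.953×10¹⁰ K⁴.
T = (2.953×10¹⁰)^(1/4).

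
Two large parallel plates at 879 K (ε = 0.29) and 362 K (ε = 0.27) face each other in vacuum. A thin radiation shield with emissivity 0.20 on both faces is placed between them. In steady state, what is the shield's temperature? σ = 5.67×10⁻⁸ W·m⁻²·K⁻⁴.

In steady state the net flux on the hot side equals that on the cold side.
σ(T₁⁴−T_s⁴)/D₁ = σ(T_s⁴−T₂⁴)/D₂, with D₁ = 1/ε₁+1/ε_s−1 = 7.448, D₂ = 1/ε_s+1/ε₂−1 = 7.704.
Solve for T_s⁴: T_s⁴ = (D₂·T₁⁴ + D₁·T₂⁴)/(D₁+D₂) = 3.120×10¹¹ K⁴.

T_s ≈ 747 K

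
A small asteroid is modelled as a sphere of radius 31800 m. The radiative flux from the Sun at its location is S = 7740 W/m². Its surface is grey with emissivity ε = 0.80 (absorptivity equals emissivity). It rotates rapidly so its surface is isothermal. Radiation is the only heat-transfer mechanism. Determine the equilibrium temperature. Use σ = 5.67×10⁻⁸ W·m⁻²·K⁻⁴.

T ≈ 430 K

At equilibrium, absorbed power = emitted power.
Absorbing cross-section = πr² = 3.177×10⁹ m²; emitting surface = 4πr² = 1.271×10¹⁰ m² (ratio 4).
εS·A_cross = εσ·A_surf·T⁴  ⇒  T⁴ = S/(4σ)   (ε cancels).
T⁴ = 7740/(4·5.67×10⁻⁸) = 3.413×10¹⁰ K⁴.
T = (3.413×10¹⁰)^(1/4).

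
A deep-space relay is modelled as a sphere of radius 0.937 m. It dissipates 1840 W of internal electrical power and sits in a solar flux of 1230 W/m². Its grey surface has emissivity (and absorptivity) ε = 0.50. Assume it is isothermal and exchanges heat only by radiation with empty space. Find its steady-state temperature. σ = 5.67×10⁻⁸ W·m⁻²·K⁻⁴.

T ≈ 326 K

At steady state, absorbed solar power + internal power = radiated power.
Absorbed: α·S·A_cross = 0.50·1230·2.758 = 1696 W (cross-section πr²).
Total input = 1696 + 1840 = 3536 W.
Radiated: εσ·A_surf·T⁴ with A_surf = 4πr² = 11.03 m².
T⁴ = 3536/(0.50·5.67×10⁻⁸·11.03) = 1.131×10¹⁰ K⁴.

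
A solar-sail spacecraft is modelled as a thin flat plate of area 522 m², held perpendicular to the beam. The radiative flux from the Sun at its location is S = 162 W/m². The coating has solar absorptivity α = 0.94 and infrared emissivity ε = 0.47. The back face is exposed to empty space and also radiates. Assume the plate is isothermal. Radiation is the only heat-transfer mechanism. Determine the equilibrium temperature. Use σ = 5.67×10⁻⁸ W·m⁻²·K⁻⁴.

At equilibrium, absorbed power = emitted power.
Absorbing cross-section = A = 522.0 m²; emitting surface = 2A = 1044 m² (ratio 2).
αS·A_cross = εσ·A_surf·T⁴  ⇒  T⁴ = αS/(ε·2σ).
T⁴ = 0.940·162/(0.47·2·5.67×10⁻⁸) = 2.857×10⁹ K⁴.
T = (2.857×10⁹)^(1/4).

T ≈ 231 K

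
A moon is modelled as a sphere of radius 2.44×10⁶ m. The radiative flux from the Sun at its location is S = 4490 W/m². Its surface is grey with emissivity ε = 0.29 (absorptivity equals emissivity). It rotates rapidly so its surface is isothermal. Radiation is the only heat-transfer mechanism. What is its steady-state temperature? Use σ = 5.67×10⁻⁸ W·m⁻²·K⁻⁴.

At equilibrium, absorbed power = emitted power.
Absorbing cross-section = πr² = 1.870×10¹³ m²; emitting surface = 4πr² = 7.482×10¹³ m² (ratio 4).
εS·A_cross = εσ·A_surf·T⁴  ⇒  T⁴ = S/(4σ)   (ε cancels).
T⁴ = 4490/(4·5.67×10⁻⁸) = 1.980×10¹⁰ K⁴.
T = (1.980×10¹⁰)^(1/4).

T ≈ 375 K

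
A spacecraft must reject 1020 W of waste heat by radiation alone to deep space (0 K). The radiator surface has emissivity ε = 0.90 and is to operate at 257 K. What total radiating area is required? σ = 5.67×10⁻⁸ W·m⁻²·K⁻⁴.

P = εσA T⁴ ⇒ A = P/(εσT⁴).
T⁴ = 4.362×10⁹ K⁴.
A = 1020/(0.90 × 5.67×10⁻⁸ × 4.362×10⁹).

A ≈ 4.58 m²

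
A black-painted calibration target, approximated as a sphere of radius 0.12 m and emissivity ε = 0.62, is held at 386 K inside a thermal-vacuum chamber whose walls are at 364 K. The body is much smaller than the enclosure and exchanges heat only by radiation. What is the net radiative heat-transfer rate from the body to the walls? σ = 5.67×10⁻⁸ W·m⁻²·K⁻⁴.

P_net ≈ 29.5 W

For a small grey body in a large enclosure: P_net = εσA(T_body⁴ − T_wall⁴).
A = 4πr² = 0.1810 m²; T_body⁴ − T_wall⁴ = 2.220×10¹⁰ − 1.756×10¹⁰ = 4.645×10⁹ K⁴.
|P_net| = 0.62·5.67×10⁻⁸·0.1810·4.645×10⁹.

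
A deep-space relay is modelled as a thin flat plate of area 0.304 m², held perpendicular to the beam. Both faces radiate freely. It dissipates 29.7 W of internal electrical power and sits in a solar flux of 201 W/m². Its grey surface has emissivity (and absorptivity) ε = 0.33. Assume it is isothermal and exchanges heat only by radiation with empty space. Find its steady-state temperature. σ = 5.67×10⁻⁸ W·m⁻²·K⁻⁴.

T ≈ 257 K

At steady state, absorbed solar power + internal power = radiated power.
Absorbed: α·S·A_cross = 0.33·201·0.3040 = 20.16 W (cross-section A).
Total input = 20.16 + 29.7 = 49.86 W.
Radiated: εσ·A_surf·T⁴ with A_surf = 2A = 0.6080 m².
T⁴ = 49.86/(0.33·5.67×10⁻⁸·0.6080) = 4.383×10⁹ K⁴.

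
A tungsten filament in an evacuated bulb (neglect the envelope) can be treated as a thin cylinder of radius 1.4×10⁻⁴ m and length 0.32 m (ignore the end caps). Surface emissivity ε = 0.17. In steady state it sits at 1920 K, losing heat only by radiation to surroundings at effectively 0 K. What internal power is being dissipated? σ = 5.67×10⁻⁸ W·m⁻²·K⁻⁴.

P ≈ 36.9 W

Steady state: P = εσA T⁴.
A = 2πrL = 2.815×10⁻⁴ m²; T⁴ = (1920)⁴ = 1.359×10¹³ K⁴.
P = 0.17 × 5.67×10⁻⁸ × 2.815×10⁻⁴ × 1.359×10¹³.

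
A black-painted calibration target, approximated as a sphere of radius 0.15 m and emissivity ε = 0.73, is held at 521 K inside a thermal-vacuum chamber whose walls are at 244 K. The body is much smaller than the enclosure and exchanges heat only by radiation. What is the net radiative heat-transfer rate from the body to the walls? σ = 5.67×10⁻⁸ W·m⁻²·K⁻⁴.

For a small grey body in a large enclosure: P_net = εσA(T_body⁴ − T_wall⁴).
A = 4πr² = 0.2827 m²; T_body⁴ − T_wall⁴ = 7.368×10¹⁰ − 3.545×10⁹ = 7.014×10¹⁰ K⁴.
|P_net| = 0.73·5.67×10⁻⁸·0.2827·7.014×10¹⁰.

P_net ≈ 821 W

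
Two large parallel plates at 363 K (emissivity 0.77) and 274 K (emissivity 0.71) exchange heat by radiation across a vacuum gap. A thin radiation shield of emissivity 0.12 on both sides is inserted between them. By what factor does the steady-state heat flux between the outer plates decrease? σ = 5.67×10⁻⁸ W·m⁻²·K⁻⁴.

factor ≈ 10.2

Without shield: q₀ = σΔ(T⁴)/(1/ε₁+1/ε₂−1) with denominator 1.707.
With shield the two gaps are in series; the resistances add: (1/ε₁+1/ε_s−1)+(1/ε_s+1/ε₂−1) = 8.632+8.742 = 17.37.
Heat-flux ratio q₀/q = 17.37/1.707.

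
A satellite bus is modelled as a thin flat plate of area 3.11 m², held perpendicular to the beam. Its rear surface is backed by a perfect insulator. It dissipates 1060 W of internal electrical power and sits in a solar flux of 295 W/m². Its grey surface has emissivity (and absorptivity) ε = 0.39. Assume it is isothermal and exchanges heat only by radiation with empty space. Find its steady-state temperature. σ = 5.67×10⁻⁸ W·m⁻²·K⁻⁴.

T ≈ 379 K

At steady state, absorbed solar power + internal power = radiated power.
Absorbed: α·S·A_cross = 0.39·295·3.110 = 357.8 W (cross-section A).
Total input = 357.8 + 1060 = 1418 W.
Radiated: εσ·A_surf·T⁴ with A_surf = A = 3.110 m².
T⁴ = 1418/(0.39·5.67×10⁻⁸·3.110) = 2.062×10¹⁰ K⁴.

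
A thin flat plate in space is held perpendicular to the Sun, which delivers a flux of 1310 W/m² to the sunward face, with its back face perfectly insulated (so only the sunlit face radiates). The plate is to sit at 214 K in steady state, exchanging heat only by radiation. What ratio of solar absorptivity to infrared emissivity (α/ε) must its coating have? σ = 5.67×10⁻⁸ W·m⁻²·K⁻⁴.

Balance: αS·A = εσ·1A·T⁴ ⇒ α/ε = σT⁴/S.
α/ε = 5.67×10⁻⁸·(214)⁴/1310 = 5.67×10⁻⁸·2.097×10⁹/1310.

α/ε ≈ 0.0908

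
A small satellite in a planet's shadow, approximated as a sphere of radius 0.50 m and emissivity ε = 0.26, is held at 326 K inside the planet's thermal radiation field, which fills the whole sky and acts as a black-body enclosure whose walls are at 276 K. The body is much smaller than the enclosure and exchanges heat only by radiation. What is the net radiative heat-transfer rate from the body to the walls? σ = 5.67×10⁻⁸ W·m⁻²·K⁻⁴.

P_net ≈ 254 W

For a small grey body in a large enclosure: P_net = εσA(T_body⁴ − T_wall⁴).
A = 4πr² = 3.142 m²; T_body⁴ − T_wall⁴ = 1.129×10¹⁰ − 5.803×10⁹ = 5.492×10⁹ K⁴.
|P_net| = 0.26·5.67×10⁻⁸·3.142·5.492×10⁹.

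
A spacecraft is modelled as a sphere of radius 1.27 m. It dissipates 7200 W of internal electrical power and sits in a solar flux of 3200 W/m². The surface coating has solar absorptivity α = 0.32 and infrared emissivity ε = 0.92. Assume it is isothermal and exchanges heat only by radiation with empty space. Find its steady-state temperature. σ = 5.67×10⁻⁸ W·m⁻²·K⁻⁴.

At steady state, absorbed solar power + internal power = radiated power.
Absorbed: α·S·A_cross = 0.32·3200·5.067 = 5189 W (cross-section πr²).
Total input = 5189 + 7200 = 12390 W.
Radiated: εσ·A_surf·T⁴ with A_surf = 4πr² = 20.27 m².
T⁴ = 12390/(0.92·5.67×10⁻⁸·20.27) = 1.172×10¹⁰ K⁴.

T ≈ 329 K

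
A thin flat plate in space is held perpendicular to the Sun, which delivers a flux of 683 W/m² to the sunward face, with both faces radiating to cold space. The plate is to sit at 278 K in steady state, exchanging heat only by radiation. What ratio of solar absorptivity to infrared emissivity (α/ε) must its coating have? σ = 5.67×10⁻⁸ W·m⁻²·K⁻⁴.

α/ε ≈ 0.992

Balance: αS·A = εσ·2A·T⁴ ⇒ α/ε = 2σT⁴/S.
α/ε = 2·5.67×10⁻⁸·(278)⁴/683 = 2·5.67×10⁻⁸·5.973×10⁹/683.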